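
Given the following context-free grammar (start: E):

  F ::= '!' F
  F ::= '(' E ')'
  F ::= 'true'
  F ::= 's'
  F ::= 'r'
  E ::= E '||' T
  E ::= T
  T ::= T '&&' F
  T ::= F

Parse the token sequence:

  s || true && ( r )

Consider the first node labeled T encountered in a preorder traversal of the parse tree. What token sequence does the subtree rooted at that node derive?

s

[E [E [T [F s]]] || [T [T [F true]] && [F ( [E [T [F r]]] )]]]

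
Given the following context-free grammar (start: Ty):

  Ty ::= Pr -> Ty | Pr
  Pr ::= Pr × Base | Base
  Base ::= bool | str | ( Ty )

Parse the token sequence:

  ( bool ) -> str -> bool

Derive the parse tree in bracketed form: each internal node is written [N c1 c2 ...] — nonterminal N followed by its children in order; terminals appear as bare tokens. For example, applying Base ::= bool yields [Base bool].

Ty
Pr -> Ty
Base -> Ty
( Ty ) -> Ty
( Pr ) -> Ty
( Base ) -> Ty
( bool ) -> Ty
( bool ) -> Pr -> Ty
( bool ) -> Base -> Ty
( bool ) -> str -> Ty
( bool ) -> str -> Pr
( bool ) -> str -> Base
( bool ) -> str -> bool

[Ty [Pr [Base ( [Ty [Pr [Base bool]]] )]] -> [Ty [Pr [Base str]] -> [Ty [Pr [Base bool]]]]]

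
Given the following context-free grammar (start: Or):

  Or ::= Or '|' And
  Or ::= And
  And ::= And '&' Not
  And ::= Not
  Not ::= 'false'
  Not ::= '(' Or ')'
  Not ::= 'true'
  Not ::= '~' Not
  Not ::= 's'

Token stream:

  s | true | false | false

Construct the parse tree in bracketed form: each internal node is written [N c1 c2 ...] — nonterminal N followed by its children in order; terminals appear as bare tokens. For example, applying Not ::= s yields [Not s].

[Or [Or [Or [Or [And [Not s]]] | [And [Not true]]] | [And [Not false]]] | [And [Not false]]]

Or
Or | And
Or | And | And
Or | And | And | And
And | And | And | And
Not | And | And | And
s | And | And | And
s | Not | And | And
s | true | And | And
s | true | Not | And
s | true | false | And
s | true | false | Not
s | true | false | false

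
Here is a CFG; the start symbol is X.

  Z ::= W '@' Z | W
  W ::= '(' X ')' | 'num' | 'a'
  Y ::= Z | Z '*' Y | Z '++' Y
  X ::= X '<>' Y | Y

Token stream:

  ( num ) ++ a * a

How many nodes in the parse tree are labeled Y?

[X [Y [Z [W ( [X [Y [Z [W num]]]] )]] ++ [Y [Z [W a]] * [Y [Z [W a]]]]]]

4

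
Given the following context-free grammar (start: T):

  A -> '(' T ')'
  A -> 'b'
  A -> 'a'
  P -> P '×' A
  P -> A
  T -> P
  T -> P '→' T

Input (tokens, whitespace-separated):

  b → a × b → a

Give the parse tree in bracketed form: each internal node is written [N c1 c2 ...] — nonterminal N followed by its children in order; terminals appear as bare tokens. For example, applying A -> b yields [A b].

[T [P [A b]] → [T [P [P [A a]] × [A b]] → [T [P [A a]]]]]

T
P → T
A → T
b → T
b → P → T
b → P × A → T
b → A × A → T
b → a × A → T
b → a × b → T
b → a × b → P
b → a × b → A
b → a × b → a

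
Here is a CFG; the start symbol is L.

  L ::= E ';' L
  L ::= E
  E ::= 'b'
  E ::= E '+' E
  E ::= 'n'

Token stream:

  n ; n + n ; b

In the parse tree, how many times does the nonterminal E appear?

[L [E n] ; [L [E [E n] + [E n]] ; [L [E b]]]]

5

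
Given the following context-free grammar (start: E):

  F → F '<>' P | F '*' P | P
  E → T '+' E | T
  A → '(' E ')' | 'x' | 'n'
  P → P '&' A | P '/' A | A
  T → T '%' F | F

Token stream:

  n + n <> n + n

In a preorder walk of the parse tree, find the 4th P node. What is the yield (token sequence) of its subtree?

n

[E [T [F [P [A n]]]] + [E [T [F [F [P [A n]]] <> [P [A n]]]] + [E [T [F [P [A n]]]]]]]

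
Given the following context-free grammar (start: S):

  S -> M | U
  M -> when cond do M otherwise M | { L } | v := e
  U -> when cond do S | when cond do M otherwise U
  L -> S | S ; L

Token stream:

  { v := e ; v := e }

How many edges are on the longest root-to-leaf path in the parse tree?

6

[S [M { [L [S [M v := e]] ; [L [S [M v := e]]]] }]]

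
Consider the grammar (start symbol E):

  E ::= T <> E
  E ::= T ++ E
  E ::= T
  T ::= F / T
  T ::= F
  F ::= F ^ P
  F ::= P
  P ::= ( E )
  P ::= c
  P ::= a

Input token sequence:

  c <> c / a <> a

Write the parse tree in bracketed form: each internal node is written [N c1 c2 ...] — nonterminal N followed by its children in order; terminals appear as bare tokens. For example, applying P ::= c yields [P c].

E
T <> E
F <> E
P <> E
c <> E
c <> T <> E
c <> F / T <> E
c <> P / T <> E
c <> c / T <> E
c <> c / F <> E
c <> c / P <> E
c <> c / a <> E
c <> c / a <> T
c <> c / a <> F
c <> c / a <> P
c <> c / a <> a

[E [T [F [P c]]] <> [E [T [F [P c]] / [T [F [P a]]]] <> [E [T [F [P a]]]]]]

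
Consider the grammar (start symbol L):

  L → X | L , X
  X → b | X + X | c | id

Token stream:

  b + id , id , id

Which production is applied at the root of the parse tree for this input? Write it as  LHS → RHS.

L → L , X

[L [L [L [X [X b] + [X id]]] , [X id]] , [X id]]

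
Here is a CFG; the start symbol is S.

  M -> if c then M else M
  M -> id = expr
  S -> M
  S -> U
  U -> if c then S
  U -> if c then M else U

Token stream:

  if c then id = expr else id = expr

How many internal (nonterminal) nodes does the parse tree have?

[S [M if c then [M id = expr] else [M id = expr]]]

4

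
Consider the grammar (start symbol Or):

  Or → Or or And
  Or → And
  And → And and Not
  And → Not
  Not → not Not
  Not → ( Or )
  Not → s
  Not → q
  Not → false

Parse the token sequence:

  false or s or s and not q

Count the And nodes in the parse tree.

4

[Or [Or [Or [And [Not false]]] or [And [Not s]]] or [And [And [Not s]] and [Not not [Not q]]]]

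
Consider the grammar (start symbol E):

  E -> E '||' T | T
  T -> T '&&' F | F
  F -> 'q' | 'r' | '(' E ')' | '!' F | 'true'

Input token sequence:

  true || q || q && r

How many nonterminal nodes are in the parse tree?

11

[E [E [E [T [F true]]] || [T [F q]]] || [T [T [F q]] && [F r]]]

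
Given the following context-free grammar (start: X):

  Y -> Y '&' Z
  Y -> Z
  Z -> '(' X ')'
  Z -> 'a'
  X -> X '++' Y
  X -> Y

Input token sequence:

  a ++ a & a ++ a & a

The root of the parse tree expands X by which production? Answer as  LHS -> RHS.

X -> X '++' Y

[X [X [X [Y [Z a]]] ++ [Y [Y [Z a]] & [Z a]]] ++ [Y [Y [Z a]] & [Z a]]]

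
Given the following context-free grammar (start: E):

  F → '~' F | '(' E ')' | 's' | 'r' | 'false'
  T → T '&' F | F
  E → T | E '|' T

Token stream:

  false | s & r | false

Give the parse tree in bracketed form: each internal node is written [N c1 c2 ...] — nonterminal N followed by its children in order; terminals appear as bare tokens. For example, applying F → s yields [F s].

E
E | T
E | T | T
T | T | T
F | T | T
false | T | T
false | T & F | T
false | F & F | T
false | s & F | T
false | s & r | T
false | s & r | F
false | s & r | false

[E [E [E [T [F false]]] | [T [T [F s]] & [F r]]] | [T [F false]]]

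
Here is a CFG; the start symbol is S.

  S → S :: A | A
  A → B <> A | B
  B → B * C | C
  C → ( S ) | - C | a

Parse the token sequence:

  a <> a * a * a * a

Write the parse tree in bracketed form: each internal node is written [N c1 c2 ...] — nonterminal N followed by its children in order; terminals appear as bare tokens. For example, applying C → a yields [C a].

S
A
B <> A
C <> A
a <> A
a <> B
a <> B * C
a <> B * C * C
a <> B * C * C * C
a <> C * C * C * C
a <> a * C * C * C
a <> a * a * C * C
a <> a * a * a * C
a <> a * a * a * a

[S [A [B [C a]] <> [A [B [B [B [B [C a]] * [C a]] * [C a]] * [C a]]]]]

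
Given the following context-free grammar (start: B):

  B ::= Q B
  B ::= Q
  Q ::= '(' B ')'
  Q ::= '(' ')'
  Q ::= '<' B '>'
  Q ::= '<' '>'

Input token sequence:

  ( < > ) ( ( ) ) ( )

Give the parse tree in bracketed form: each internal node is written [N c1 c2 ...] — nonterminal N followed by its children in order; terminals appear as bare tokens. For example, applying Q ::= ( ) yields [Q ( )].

[B [Q ( [B [Q < >]] )] [B [Q ( [B [Q ( )]] )] [B [Q ( )]]]]

B
Q B
( B ) B
( Q ) B
( < > ) B
( < > ) Q B
( < > ) ( B ) B
( < > ) ( Q ) B
( < > ) ( ( ) ) B
( < > ) ( ( ) ) Q
( < > ) ( ( ) ) ( )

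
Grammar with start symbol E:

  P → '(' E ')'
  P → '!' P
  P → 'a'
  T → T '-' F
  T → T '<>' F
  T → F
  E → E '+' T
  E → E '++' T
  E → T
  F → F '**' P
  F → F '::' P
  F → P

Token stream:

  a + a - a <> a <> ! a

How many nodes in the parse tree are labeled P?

6

[E [E [T [F [P a]]]] + [T [T [T [T [F [P a]]] - [F [P a]]] <> [F [P a]]] <> [F [P ! [P a]]]]]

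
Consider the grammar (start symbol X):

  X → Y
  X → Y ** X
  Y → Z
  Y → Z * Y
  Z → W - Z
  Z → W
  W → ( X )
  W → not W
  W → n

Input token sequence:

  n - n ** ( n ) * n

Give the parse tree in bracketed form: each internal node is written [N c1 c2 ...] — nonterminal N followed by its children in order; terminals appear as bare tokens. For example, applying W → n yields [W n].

X
Y ** X
Z ** X
W - Z ** X
n - Z ** X
n - W ** X
n - n ** X
n - n ** Y
n - n ** Z * Y
n - n ** W * Y
n - n ** ( X ) * Y
n - n ** ( Y ) * Y
n - n ** ( Z ) * Y
n - n ** ( W ) * Y
n - n ** ( n ) * Y
n - n ** ( n ) * Z
n - n ** ( n ) * W
n - n ** ( n ) * n

[X [Y [Z [W n] - [Z [W n]]]] ** [X [Y [Z [W ( [X [Y [Z [W n]]]] )]] * [Y [Z [W n]]]]]]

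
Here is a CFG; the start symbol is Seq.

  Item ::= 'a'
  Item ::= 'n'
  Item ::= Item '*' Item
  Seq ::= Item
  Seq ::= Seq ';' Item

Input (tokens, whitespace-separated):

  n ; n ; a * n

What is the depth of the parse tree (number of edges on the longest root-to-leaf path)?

4

[Seq [Seq [Seq [Item n]] ; [Item n]] ; [Item [Item a] * [Item n]]]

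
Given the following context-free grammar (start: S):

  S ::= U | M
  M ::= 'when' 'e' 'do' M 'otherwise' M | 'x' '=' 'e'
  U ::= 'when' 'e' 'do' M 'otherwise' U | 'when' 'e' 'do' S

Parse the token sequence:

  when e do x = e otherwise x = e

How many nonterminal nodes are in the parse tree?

4

[S [M when e do [M x = e] otherwise [M x = e]]]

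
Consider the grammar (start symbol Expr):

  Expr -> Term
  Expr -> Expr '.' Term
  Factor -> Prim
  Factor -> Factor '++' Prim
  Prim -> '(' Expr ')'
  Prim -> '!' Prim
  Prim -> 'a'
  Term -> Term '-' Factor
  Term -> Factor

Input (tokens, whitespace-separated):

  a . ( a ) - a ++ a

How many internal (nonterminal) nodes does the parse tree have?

[Expr [Expr [Term [Factor [Prim a]]]] . [Term [Term [Factor [Prim ( [Expr [Term [Factor [Prim a]]]] )]]] - [Factor [Factor [Prim a]] ++ [Prim a]]]]

17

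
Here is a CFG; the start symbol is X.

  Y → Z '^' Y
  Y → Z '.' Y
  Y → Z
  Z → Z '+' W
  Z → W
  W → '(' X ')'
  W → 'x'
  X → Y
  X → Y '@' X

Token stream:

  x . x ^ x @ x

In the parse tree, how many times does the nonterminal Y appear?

4

[X [Y [Z [W x]] . [Y [Z [W x]] ^ [Y [Z [W x]]]]] @ [X [Y [Z [W x]]]]]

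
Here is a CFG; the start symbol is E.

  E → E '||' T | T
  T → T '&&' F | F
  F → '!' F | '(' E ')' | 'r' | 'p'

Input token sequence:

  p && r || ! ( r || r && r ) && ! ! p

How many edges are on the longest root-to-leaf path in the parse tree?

[E [E [T [T [F p]] && [F r]]] || [T [T [F ! [F ( [E [E [T [F r]]] || [T [T [F r]] && [F r]]] )]]] && [F ! [F ! [F p]]]]]

9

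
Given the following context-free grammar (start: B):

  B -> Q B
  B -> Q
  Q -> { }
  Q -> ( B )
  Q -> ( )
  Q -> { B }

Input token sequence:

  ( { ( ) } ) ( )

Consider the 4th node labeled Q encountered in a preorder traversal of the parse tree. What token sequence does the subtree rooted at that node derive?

[B [Q ( [B [Q { [B [Q ( )]] }]] )] [B [Q ( )]]]

( )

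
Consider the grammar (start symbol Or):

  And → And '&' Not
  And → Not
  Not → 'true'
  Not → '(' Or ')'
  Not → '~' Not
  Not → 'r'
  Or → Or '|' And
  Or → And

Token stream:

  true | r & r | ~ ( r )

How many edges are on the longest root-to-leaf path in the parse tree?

7

[Or [Or [Or [And [Not true]]] | [And [And [Not r]] & [Not r]]] | [And [Not ~ [Not ( [Or [And [Not r]]] )]]]]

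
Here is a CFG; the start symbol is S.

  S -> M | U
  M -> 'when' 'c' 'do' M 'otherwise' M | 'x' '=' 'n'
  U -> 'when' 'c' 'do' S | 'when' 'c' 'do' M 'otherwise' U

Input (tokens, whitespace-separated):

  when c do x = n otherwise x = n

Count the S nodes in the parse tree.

[S [M when c do [M x = n] otherwise [M x = n]]]

1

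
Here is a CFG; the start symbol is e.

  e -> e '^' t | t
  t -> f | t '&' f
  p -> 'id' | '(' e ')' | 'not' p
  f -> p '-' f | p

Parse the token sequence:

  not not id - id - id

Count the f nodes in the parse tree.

[e [t [f [p not [p not [p id]]] - [f [p id] - [f [p id]]]]]]

3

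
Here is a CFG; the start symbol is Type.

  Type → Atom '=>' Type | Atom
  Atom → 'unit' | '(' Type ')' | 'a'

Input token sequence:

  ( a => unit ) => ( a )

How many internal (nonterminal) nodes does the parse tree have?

[Type [Atom ( [Type [Atom a] => [Type [Atom unit]]] )] => [Type [Atom ( [Type [Atom a]] )]]]

10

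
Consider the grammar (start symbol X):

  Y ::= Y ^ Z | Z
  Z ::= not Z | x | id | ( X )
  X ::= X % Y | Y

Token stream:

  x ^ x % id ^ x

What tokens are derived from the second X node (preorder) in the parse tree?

x ^ x

[X [X [Y [Y [Z x]] ^ [Z x]]] % [Y [Y [Z id]] ^ [Z x]]]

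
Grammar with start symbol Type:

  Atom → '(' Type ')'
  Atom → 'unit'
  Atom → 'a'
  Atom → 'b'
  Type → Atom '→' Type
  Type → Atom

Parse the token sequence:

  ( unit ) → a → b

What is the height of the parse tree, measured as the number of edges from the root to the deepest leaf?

4

[Type [Atom ( [Type [Atom unit]] )] → [Type [Atom a] → [Type [Atom b]]]]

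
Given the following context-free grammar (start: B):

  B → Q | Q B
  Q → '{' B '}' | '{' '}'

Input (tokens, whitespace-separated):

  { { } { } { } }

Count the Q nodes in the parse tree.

[B [Q { [B [Q { }] [B [Q { }] [B [Q { }]]]] }]]

4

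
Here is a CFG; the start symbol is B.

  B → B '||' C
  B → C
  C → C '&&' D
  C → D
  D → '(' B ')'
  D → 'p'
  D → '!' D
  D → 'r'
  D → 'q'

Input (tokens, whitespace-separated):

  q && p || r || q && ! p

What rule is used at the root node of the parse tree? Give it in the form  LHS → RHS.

B → B '||' C

[B [B [B [C [C [D q]] && [D p]]] || [C [D r]]] || [C [C [D q]] && [D ! [D p]]]]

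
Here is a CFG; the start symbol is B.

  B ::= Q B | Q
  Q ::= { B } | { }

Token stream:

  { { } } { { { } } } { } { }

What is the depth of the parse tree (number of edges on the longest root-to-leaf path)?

[B [Q { [B [Q { }]] }] [B [Q { [B [Q { [B [Q { }]] }]] }] [B [Q { }] [B [Q { }]]]]]

7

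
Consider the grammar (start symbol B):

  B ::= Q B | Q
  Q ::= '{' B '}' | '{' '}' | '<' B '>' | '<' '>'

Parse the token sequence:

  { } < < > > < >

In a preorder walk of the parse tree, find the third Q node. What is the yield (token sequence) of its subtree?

< >

[B [Q { }] [B [Q < [B [Q < >]] >] [B [Q < >]]]]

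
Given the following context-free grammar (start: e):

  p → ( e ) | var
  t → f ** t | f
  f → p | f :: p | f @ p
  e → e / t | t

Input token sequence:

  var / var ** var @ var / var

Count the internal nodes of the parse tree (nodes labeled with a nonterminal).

[e [e [e [t [f [p var]]]] / [t [f [p var]] ** [t [f [f [p var]] @ [p var]]]]] / [t [f [p var]]]]

17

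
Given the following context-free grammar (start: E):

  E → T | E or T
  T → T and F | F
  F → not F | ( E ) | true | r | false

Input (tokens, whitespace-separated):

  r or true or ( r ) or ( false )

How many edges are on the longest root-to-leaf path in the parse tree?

[E [E [E [E [T [F r]]] or [T [F true]]] or [T [F ( [E [T [F r]]] )]]] or [T [F ( [E [T [F false]]] )]]]

7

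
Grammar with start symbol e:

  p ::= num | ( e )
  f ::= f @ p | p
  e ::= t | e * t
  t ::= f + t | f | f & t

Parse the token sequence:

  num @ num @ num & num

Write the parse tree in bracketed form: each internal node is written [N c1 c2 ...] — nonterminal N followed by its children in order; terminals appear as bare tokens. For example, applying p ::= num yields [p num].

[e [t [f [f [f [p num]] @ [p num]] @ [p num]] & [t [f [p num]]]]]

e
t
f & t
f @ p & t
f @ p @ p & t
p @ p @ p & t
num @ p @ p & t
num @ num @ p & t
num @ num @ num & t
num @ num @ num & f
num @ num @ num & p
num @ num @ num & num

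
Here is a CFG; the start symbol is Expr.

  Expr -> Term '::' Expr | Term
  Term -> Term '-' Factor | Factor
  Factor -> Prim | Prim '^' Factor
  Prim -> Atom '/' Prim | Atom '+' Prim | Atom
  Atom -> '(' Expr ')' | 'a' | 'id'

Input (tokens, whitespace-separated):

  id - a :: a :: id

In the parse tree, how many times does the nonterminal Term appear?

[Expr [Term [Term [Factor [Prim [Atom id]]]] - [Factor [Prim [Atom a]]]] :: [Expr [Term [Factor [Prim [Atom a]]]] :: [Expr [Term [Factor [Prim [Atom id]]]]]]]

4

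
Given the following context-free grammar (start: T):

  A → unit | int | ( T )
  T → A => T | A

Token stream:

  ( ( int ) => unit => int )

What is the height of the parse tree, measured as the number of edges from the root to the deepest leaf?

[T [A ( [T [A ( [T [A int]] )] => [T [A unit] => [T [A int]]]] )]]

6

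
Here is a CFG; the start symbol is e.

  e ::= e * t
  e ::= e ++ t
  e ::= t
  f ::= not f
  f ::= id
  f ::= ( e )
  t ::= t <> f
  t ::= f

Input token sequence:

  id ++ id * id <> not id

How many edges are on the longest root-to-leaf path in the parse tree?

[e [e [e [t [f id]]] ++ [t [f id]]] * [t [t [f id]] <> [f not [f id]]]]

5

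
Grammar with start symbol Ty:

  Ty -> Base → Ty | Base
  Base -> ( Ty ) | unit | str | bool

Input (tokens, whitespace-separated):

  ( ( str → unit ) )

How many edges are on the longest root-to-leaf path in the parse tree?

7

[Ty [Base ( [Ty [Base ( [Ty [Base str] → [Ty [Base unit]]] )]] )]]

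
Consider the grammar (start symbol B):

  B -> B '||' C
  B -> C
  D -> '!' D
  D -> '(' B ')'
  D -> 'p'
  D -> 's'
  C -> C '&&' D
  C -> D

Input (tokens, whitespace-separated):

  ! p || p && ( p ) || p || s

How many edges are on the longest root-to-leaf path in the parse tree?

[B [B [B [B [C [D ! [D p]]]] || [C [C [D p]] && [D ( [B [C [D p]]] )]]] || [C [D p]]] || [C [D s]]]

8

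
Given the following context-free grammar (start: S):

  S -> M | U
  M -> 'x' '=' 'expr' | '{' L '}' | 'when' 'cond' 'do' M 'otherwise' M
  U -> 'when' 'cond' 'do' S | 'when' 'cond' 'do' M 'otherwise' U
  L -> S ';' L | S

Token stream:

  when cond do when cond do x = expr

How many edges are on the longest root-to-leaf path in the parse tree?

[S [U when cond do [S [U when cond do [S [M x = expr]]]]]]

6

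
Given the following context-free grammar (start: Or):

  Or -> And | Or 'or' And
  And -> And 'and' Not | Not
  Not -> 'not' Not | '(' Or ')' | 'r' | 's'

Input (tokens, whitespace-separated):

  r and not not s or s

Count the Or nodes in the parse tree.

2

[Or [Or [And [And [Not r]] and [Not not [Not not [Not s]]]]] or [And [Not s]]]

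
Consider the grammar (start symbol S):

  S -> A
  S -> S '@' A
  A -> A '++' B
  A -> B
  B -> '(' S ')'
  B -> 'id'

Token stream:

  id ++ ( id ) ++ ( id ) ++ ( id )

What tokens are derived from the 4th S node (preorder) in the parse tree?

id

[S [A [A [A [A [B id]] ++ [B ( [S [A [B id]]] )]] ++ [B ( [S [A [B id]]] )]] ++ [B ( [S [A [B id]]] )]]]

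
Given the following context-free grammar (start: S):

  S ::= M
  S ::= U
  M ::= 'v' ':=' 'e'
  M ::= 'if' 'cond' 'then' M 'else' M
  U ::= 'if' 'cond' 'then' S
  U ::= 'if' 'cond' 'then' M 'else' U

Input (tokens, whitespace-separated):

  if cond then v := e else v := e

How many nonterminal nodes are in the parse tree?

4

[S [M if cond then [M v := e] else [M v := e]]]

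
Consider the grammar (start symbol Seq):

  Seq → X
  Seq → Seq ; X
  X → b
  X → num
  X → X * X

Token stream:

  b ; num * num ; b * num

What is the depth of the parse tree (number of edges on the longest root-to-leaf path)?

4

[Seq [Seq [Seq [X b]] ; [X [X num] * [X num]]] ; [X [X b] * [X num]]]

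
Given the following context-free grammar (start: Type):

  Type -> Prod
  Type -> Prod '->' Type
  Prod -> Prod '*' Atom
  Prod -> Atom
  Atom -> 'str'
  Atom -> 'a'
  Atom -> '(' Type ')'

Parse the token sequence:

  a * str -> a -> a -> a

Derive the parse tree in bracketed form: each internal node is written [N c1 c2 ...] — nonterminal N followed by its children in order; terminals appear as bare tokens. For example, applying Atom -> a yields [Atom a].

Type
Prod -> Type
Prod * Atom -> Type
Atom * Atom -> Type
a * Atom -> Type
a * str -> Type
a * str -> Prod -> Type
a * str -> Atom -> Type
a * str -> a -> Type
a * str -> a -> Prod -> Type
a * str -> a -> Atom -> Type
a * str -> a -> a -> Type
a * str -> a -> a -> Prod
a * str -> a -> a -> Atom
a * str -> a -> a -> a

[Type [Prod [Prod [Atom a]] * [Atom str]] -> [Type [Prod [Atom a]] -> [Type [Prod [Atom a]] -> [Type [Prod [Atom a]]]]]]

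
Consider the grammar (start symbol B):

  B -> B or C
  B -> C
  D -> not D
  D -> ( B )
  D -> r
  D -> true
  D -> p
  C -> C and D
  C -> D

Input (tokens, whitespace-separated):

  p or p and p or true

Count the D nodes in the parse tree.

4

[B [B [B [C [D p]]] or [C [C [D p]] and [D p]]] or [C [D true]]]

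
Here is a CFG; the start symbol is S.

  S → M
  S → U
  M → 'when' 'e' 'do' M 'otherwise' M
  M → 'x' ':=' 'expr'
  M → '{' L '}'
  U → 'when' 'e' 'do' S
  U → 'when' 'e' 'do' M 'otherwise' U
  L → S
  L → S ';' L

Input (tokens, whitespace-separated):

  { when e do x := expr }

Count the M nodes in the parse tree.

2

[S [M { [L [S [U when e do [S [M x := expr]]]]] }]]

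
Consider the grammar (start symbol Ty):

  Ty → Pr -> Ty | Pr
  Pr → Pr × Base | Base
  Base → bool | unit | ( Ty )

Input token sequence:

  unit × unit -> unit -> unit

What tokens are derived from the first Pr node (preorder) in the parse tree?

[Ty [Pr [Pr [Base unit]] × [Base unit]] -> [Ty [Pr [Base unit]] -> [Ty [Pr [Base unit]]]]]

unit × unit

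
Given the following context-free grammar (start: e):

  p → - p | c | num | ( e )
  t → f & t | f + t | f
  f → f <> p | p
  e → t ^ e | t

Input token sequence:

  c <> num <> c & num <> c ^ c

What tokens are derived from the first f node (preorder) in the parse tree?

[e [t [f [f [f [p c]] <> [p num]] <> [p c]] & [t [f [f [p num]] <> [p c]]]] ^ [e [t [f [p c]]]]]

c <> num <> c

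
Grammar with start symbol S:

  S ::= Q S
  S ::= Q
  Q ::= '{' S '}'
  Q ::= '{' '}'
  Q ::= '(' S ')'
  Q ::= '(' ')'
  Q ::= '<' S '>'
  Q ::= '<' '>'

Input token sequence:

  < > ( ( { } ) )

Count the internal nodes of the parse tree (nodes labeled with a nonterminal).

8

[S [Q < >] [S [Q ( [S [Q ( [S [Q { }]] )]] )]]]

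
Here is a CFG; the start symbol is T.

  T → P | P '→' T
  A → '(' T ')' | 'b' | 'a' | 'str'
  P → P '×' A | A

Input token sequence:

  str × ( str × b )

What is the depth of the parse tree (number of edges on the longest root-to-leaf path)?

7

[T [P [P [A str]] × [A ( [T [P [P [A str]] × [A b]]] )]]]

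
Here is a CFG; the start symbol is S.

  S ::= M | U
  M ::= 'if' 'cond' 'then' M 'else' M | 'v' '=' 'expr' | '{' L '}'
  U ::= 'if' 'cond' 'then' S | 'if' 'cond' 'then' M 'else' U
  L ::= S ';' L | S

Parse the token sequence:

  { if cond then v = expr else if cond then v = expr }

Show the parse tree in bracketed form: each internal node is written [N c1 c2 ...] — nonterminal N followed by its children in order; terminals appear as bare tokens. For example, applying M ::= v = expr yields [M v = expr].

S
M
{ L }
{ S }
{ U }
{ if cond then M else U }
{ if cond then v = expr else U }
{ if cond then v = expr else if cond then S }
{ if cond then v = expr else if cond then M }
{ if cond then v = expr else if cond then v = expr }

[S [M { [L [S [U if cond then [M v = expr] else [U if cond then [S [M v = expr]]]]]] }]]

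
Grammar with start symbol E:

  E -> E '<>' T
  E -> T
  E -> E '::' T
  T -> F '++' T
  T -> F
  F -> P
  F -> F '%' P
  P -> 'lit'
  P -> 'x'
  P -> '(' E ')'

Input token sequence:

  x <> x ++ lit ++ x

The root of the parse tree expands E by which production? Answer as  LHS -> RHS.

E -> E '<>' T

[E [E [T [F [P x]]]] <> [T [F [P x]] ++ [T [F [P lit]] ++ [T [F [P x]]]]]]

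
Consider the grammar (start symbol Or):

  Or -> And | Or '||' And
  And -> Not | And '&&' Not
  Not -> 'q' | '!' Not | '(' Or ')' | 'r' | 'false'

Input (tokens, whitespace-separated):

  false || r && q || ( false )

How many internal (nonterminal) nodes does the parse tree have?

14

[Or [Or [Or [And [Not false]]] || [And [And [Not r]] && [Not q]]] || [And [Not ( [Or [And [Not false]]] )]]]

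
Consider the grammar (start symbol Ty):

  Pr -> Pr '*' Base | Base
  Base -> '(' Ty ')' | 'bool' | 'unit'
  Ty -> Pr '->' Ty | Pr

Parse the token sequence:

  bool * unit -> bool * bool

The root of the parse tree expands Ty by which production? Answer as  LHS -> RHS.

Ty -> Pr '->' Ty

[Ty [Pr [Pr [Base bool]] * [Base unit]] -> [Ty [Pr [Pr [Base bool]] * [Base bool]]]]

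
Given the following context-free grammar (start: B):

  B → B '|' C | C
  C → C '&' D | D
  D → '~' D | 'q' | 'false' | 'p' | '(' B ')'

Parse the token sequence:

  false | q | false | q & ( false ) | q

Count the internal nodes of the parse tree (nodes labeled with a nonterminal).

[B [B [B [B [B [C [D false]]] | [C [D q]]] | [C [D false]]] | [C [C [D q]] & [D ( [B [C [D false]]] )]]] | [C [D q]]]

20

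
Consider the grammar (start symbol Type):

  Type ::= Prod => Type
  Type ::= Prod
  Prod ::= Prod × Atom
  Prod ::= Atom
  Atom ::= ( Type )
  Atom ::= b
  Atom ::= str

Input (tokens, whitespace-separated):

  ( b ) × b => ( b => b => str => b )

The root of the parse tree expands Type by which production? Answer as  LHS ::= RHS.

[Type [Prod [Prod [Atom ( [Type [Prod [Atom b]]] )]] × [Atom b]] => [Type [Prod [Atom ( [Type [Prod [Atom b]] => [Type [Prod [Atom b]] => [Type [Prod [Atom str]] => [Type [Prod [Atom b]]]]]] )]]]]

Type ::= Prod => Type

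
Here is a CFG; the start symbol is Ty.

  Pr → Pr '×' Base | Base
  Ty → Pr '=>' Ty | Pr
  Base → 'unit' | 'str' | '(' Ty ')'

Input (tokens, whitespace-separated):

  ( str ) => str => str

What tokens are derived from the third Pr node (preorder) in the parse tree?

str

[Ty [Pr [Base ( [Ty [Pr [Base str]]] )]] => [Ty [Pr [Base str]] => [Ty [Pr [Base str]]]]]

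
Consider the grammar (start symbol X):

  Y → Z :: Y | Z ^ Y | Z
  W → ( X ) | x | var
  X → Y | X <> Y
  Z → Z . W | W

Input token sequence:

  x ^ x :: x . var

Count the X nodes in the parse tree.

[X [Y [Z [W x]] ^ [Y [Z [W x]] :: [Y [Z [Z [W x]] . [W var]]]]]]

1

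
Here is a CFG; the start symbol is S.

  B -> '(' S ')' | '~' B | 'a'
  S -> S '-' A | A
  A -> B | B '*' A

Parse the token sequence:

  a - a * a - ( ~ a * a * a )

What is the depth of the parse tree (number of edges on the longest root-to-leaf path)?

8

[S [S [S [A [B a]]] - [A [B a] * [A [B a]]]] - [A [B ( [S [A [B ~ [B a]] * [A [B a] * [A [B a]]]]] )]]]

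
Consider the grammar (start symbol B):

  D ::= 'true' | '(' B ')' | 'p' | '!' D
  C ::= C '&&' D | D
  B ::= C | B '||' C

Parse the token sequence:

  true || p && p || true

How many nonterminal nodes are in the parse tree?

11

[B [B [B [C [D true]]] || [C [C [D p]] && [D p]]] || [C [D true]]]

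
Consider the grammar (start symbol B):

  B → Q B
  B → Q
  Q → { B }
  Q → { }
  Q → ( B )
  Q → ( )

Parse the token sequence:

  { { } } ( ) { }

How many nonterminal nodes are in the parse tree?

[B [Q { [B [Q { }]] }] [B [Q ( )] [B [Q { }]]]]

8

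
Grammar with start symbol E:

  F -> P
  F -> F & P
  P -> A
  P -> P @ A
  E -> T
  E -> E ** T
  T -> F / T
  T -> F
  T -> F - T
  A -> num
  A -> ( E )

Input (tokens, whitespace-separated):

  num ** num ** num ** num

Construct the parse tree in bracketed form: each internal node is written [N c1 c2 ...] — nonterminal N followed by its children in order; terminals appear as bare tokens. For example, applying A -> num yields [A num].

[E [E [E [E [T [F [P [A num]]]]] ** [T [F [P [A num]]]]] ** [T [F [P [A num]]]]] ** [T [F [P [A num]]]]]

E
E ** T
E ** T ** T
E ** T ** T ** T
T ** T ** T ** T
F ** T ** T ** T
P ** T ** T ** T
A ** T ** T ** T
num ** T ** T ** T
num ** F ** T ** T
num ** P ** T ** T
num ** A ** T ** T
num ** num ** T ** T
num ** num ** F ** T
num ** num ** P ** T
num ** num ** A ** T
num ** num ** num ** T
num ** num ** num ** F
num ** num ** num ** P
num ** num ** num ** A
num ** num ** num ** num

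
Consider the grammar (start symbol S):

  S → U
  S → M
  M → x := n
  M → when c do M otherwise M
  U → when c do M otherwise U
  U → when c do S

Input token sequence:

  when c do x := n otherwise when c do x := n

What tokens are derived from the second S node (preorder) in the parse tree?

[S [U when c do [M x := n] otherwise [U when c do [S [M x := n]]]]]

x := n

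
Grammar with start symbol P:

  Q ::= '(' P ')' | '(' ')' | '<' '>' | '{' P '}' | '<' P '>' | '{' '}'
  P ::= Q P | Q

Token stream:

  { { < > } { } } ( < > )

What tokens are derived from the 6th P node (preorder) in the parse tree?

< >

[P [Q { [P [Q { [P [Q < >]] }] [P [Q { }]]] }] [P [Q ( [P [Q < >]] )]]]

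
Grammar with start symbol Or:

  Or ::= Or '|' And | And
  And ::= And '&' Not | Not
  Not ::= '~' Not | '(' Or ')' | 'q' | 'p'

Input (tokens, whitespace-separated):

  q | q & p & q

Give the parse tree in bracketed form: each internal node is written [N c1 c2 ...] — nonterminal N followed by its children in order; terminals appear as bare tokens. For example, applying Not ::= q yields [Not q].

[Or [Or [And [Not q]]] | [And [And [And [Not q]] & [Not p]] & [Not q]]]

Or
Or | And
And | And
Not | And
q | And
q | And & Not
q | And & Not & Not
q | Not & Not & Not
q | q & Not & Not
q | q & p & Not
q | q & p & q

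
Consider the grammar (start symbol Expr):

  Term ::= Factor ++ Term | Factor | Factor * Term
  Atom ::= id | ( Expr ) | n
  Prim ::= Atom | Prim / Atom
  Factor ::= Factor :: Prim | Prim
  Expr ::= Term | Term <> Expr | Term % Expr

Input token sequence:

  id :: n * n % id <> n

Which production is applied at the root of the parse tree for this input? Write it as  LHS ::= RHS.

[Expr [Term [Factor [Factor [Prim [Atom id]]] :: [Prim [Atom n]]] * [Term [Factor [Prim [Atom n]]]]] % [Expr [Term [Factor [Prim [Atom id]]]] <> [Expr [Term [Factor [Prim [Atom n]]]]]]]

Expr ::= Term % Expr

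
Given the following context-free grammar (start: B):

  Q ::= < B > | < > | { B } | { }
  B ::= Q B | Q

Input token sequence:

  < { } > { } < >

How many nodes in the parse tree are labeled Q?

[B [Q < [B [Q { }]] >] [B [Q { }] [B [Q < >]]]]

4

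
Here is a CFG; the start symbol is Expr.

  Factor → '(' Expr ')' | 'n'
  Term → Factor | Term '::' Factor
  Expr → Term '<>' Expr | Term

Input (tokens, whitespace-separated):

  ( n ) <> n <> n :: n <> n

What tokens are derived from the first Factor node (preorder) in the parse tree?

( n )

[Expr [Term [Factor ( [Expr [Term [Factor n]]] )]] <> [Expr [Term [Factor n]] <> [Expr [Term [Term [Factor n]] :: [Factor n]] <> [Expr [Term [Factor n]]]]]]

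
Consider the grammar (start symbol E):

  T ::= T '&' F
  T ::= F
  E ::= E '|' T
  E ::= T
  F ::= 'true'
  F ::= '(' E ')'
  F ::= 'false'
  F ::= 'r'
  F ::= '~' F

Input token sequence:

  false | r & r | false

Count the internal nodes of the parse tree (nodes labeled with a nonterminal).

[E [E [E [T [F false]]] | [T [T [F r]] & [F r]]] | [T [F false]]]

11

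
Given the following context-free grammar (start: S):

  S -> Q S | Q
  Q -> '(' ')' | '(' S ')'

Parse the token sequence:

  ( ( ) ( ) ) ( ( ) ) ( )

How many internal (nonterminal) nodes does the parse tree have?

12

[S [Q ( [S [Q ( )] [S [Q ( )]]] )] [S [Q ( [S [Q ( )]] )] [S [Q ( )]]]]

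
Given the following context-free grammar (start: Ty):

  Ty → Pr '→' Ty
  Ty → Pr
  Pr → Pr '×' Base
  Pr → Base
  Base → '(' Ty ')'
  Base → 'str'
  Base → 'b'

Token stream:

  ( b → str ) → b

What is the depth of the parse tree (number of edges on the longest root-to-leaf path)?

7

[Ty [Pr [Base ( [Ty [Pr [Base b]] → [Ty [Pr [Base str]]]] )]] → [Ty [Pr [Base b]]]]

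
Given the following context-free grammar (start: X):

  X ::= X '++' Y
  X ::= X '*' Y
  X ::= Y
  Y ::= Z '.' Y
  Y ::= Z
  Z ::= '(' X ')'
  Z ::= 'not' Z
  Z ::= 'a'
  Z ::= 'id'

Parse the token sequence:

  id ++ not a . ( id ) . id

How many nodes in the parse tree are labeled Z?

6

[X [X [Y [Z id]]] ++ [Y [Z not [Z a]] . [Y [Z ( [X [Y [Z id]]] )] . [Y [Z id]]]]]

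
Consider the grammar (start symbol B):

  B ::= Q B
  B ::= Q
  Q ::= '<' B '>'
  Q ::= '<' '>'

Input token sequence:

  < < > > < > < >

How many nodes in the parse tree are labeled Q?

4

[B [Q < [B [Q < >]] >] [B [Q < >] [B [Q < >]]]]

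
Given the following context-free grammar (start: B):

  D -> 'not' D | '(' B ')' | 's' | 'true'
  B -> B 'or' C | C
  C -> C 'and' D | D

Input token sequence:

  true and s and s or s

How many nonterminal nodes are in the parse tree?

[B [B [C [C [C [D true]] and [D s]] and [D s]]] or [C [D s]]]

10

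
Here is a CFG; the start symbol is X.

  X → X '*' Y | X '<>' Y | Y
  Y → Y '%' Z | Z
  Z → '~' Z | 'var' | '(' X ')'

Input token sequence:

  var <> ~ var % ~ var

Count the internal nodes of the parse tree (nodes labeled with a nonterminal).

[X [X [Y [Z var]]] <> [Y [Y [Z ~ [Z var]]] % [Z ~ [Z var]]]]

10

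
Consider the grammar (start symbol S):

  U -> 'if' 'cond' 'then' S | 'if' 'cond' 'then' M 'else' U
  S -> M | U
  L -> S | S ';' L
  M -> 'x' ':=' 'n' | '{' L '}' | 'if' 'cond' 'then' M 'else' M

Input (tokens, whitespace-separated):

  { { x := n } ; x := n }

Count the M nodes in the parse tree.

[S [M { [L [S [M { [L [S [M x := n]]] }]] ; [L [S [M x := n]]]] }]]

4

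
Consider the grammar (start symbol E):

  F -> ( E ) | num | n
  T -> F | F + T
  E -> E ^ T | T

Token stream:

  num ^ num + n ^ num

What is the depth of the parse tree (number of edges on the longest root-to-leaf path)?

[E [E [E [T [F num]]] ^ [T [F num] + [T [F n]]]] ^ [T [F num]]]

5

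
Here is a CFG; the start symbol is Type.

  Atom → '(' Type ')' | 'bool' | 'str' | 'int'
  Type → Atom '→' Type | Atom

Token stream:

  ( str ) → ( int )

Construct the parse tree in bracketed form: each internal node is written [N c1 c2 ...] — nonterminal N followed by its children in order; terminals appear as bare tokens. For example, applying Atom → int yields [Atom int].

[Type [Atom ( [Type [Atom str]] )] → [Type [Atom ( [Type [Atom int]] )]]]

Type
Atom → Type
( Type ) → Type
( Atom ) → Type
( str ) → Type
( str ) → Atom
( str ) → ( Type )
( str ) → ( Atom )
( str ) → ( int )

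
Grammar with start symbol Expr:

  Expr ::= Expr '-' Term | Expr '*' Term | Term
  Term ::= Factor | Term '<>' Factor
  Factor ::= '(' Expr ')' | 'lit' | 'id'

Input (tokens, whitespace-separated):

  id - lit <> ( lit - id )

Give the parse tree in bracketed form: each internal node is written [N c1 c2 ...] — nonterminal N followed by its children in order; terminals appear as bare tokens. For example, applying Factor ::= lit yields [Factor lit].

[Expr [Expr [Term [Factor id]]] - [Term [Term [Factor lit]] <> [Factor ( [Expr [Expr [Term [Factor lit]]] - [Term [Factor id]]] )]]]

Expr
Expr - Term
Term - Term
Factor - Term
id - Term
id - Term <> Factor
id - Factor <> Factor
id - lit <> Factor
id - lit <> ( Expr )
id - lit <> ( Expr - Term )
id - lit <> ( Term - Term )
id - lit <> ( Factor - Term )
id - lit <> ( lit - Term )
id - lit <> ( lit - Factor )
id - lit <> ( lit - id )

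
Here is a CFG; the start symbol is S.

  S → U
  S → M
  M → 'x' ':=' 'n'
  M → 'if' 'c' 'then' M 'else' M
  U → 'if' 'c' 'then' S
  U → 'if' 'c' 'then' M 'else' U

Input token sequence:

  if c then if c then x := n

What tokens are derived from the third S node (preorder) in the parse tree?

[S [U if c then [S [U if c then [S [M x := n]]]]]]

x := n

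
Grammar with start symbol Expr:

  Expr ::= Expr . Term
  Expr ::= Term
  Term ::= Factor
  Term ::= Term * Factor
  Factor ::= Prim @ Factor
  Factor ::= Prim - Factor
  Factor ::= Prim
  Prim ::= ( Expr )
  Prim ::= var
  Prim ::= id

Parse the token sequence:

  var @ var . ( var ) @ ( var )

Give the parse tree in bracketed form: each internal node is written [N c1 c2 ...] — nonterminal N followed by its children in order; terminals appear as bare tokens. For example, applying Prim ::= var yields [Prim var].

Expr
Expr . Term
Term . Term
Factor . Term
Prim @ Factor . Term
var @ Factor . Term
var @ Prim . Term
var @ var . Term
var @ var . Factor
var @ var . Prim @ Factor
var @ var . ( Expr ) @ Factor
var @ var . ( Term ) @ Factor
var @ var . ( Factor ) @ Factor
var @ var . ( Prim ) @ Factor
var @ var . ( var ) @ Factor
var @ var . ( var ) @ Prim
var @ var . ( var ) @ ( Expr )
var @ var . ( var ) @ ( Term )
var @ var . ( var ) @ ( Factor )
var @ var . ( var ) @ ( Prim )
var @ var . ( var ) @ ( var )

[Expr [Expr [Term [Factor [Prim var] @ [Factor [Prim var]]]]] . [Term [Factor [Prim ( [Expr [Term [Factor [Prim var]]]] )] @ [Factor [Prim ( [Expr [Term [Factor [Prim var]]]] )]]]]]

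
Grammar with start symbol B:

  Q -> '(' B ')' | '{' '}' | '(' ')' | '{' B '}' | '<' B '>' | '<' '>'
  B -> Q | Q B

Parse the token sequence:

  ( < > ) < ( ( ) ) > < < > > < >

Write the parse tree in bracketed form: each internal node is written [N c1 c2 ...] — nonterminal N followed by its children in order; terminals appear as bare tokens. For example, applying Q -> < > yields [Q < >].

[B [Q ( [B [Q < >]] )] [B [Q < [B [Q ( [B [Q ( )]] )]] >] [B [Q < [B [Q < >]] >] [B [Q < >]]]]]

B
Q B
( B ) B
( Q ) B
( < > ) B
( < > ) Q B
( < > ) < B > B
( < > ) < Q > B
( < > ) < ( B ) > B
( < > ) < ( Q ) > B
( < > ) < ( ( ) ) > B
( < > ) < ( ( ) ) > Q B
( < > ) < ( ( ) ) > < B > B
( < > ) < ( ( ) ) > < Q > B
( < > ) < ( ( ) ) > < < > > B
( < > ) < ( ( ) ) > < < > > Q
( < > ) < ( ( ) ) > < < > > < >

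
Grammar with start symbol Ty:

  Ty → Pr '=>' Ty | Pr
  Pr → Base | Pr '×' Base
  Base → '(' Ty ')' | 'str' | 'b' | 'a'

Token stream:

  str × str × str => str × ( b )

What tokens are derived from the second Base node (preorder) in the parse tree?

str

[Ty [Pr [Pr [Pr [Base str]] × [Base str]] × [Base str]] => [Ty [Pr [Pr [Base str]] × [Base ( [Ty [Pr [Base b]]] )]]]]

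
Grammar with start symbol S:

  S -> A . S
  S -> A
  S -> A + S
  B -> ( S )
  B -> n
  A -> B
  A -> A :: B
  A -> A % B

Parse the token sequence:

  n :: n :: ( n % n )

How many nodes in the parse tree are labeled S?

[S [A [A [A [B n]] :: [B n]] :: [B ( [S [A [A [B n]] % [B n]]] )]]]

2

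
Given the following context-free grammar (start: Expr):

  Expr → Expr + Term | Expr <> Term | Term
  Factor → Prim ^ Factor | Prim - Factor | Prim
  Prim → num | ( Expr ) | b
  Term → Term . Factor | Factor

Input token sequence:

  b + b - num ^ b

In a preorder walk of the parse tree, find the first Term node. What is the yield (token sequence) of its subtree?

[Expr [Expr [Term [Factor [Prim b]]]] + [Term [Factor [Prim b] - [Factor [Prim num] ^ [Factor [Prim b]]]]]]

b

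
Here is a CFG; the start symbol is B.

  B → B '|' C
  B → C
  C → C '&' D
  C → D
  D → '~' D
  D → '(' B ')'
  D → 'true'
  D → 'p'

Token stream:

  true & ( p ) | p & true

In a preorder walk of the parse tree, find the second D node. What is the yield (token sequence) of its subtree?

[B [B [C [C [D true]] & [D ( [B [C [D p]]] )]]] | [C [C [D p]] & [D true]]]

( p )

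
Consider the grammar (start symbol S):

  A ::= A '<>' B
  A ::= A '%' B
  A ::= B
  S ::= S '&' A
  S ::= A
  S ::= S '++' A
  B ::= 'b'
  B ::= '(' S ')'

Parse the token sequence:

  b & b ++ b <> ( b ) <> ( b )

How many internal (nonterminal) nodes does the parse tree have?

19

[S [S [S [A [B b]]] & [A [B b]]] ++ [A [A [A [B b]] <> [B ( [S [A [B b]]] )]] <> [B ( [S [A [B b]]] )]]]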